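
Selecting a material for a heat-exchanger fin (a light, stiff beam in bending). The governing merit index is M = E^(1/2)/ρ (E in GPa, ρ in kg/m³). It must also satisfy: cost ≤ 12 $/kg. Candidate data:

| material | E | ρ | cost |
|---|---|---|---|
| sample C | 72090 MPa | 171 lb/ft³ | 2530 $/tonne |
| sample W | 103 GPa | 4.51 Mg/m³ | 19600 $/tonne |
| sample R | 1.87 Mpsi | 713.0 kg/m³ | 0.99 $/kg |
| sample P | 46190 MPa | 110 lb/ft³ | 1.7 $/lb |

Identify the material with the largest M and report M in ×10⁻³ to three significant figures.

Screen on constraints: cost ≤ 12 $/kg. Survivors: sample C, sample R, sample P.
In SI units:
  sample C: E = 72.09 GPa, ρ = 2739 kg/m³
  sample R: E = 12.89 GPa, ρ = 713.0 kg/m³
  sample P: E = 46.19 GPa, ρ = 1762 kg/m³
  sample R: M = 5.04×10⁻³
  sample P: M = 3.86×10⁻³
  sample C: M = 3.10×10⁻³
Sample R ranks first.

sample R, M = 5.04×10⁻³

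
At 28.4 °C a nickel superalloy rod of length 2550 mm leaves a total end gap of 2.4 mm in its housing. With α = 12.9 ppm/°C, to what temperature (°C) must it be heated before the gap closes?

α·L₀·ΔT = 2.4 mm ⇒ ΔT = 2.4 / (12.9×10⁻⁶ × 2550.0) = 72.96 K.
T = 28.4 + 72.96 = 101.4 °C.

101 °C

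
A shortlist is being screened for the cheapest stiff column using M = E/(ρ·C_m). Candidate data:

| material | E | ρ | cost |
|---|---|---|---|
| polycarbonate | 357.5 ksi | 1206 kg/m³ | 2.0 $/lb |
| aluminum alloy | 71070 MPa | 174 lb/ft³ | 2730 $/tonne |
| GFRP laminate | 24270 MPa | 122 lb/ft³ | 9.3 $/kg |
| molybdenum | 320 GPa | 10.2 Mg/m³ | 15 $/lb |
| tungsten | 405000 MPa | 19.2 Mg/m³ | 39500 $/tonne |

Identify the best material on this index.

Normalizing units and computing the index:
  polycarbonate: E = 2.465 GPa, ρ = 1206 kg/m³, cost = 4.409 $/kg
  aluminum alloy: E = 71.07 GPa, ρ = 2787 kg/m³, cost = 2.730 $/kg
  GFRP laminate: E = 24.27 GPa, ρ = 1954 kg/m³, cost = 9.300 $/kg
  molybdenum: E = 320.0 GPa, ρ = 10200 kg/m³, cost = 33.07 $/kg
  tungsten: E = 405.0 GPa, ρ = 19200 kg/m³, cost = 39.50 $/kg
  aluminum alloy: M = 9.34 MN·m per $
  GFRP laminate: M = 1.34 MN·m per $
  molybdenum: M = 0.949 MN·m per $
  tungsten: M = 0.534 MN·m per $
  polycarbonate: M = 0.464 MN·m per $
Highest index: aluminum alloy.

aluminum alloy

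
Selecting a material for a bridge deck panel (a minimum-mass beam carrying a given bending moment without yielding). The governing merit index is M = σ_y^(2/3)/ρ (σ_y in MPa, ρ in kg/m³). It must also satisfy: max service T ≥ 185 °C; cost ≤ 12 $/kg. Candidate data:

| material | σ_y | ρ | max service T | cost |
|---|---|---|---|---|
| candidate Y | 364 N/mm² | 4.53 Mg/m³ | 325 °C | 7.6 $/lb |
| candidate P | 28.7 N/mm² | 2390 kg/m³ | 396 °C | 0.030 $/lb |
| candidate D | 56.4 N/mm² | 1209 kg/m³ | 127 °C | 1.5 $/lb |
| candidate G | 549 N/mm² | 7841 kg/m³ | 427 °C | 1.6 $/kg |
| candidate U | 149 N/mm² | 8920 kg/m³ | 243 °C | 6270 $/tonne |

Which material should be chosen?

candidate G

Screen on constraints: max service T ≥ 185 °C; cost ≤ 12 $/kg. Survivors: candidate P, candidate G, candidate U.
Normalizing units and computing the index:
  candidate P: σ_y = 28.70 MPa, ρ = 2390 kg/m³
  candidate G: σ_y = 549.0 MPa, ρ = 7841 kg/m³
  candidate U: σ_y = 149.0 MPa, ρ = 8920 kg/m³
  candidate G: M = 8.55×10⁻³
  candidate P: M = 3.92×10⁻³
  candidate U: M = 3.15×10⁻³
Candidate G has the largest M.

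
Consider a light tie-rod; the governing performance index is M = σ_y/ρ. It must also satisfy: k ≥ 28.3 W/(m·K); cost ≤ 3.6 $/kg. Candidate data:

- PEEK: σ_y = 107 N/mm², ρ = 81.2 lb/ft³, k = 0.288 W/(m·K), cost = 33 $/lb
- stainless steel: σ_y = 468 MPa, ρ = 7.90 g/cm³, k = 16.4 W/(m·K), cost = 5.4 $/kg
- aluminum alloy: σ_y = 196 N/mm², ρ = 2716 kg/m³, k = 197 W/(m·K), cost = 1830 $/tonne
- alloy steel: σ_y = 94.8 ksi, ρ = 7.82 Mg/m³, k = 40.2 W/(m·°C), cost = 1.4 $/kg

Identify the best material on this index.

alloy steel

Screen on constraints: k ≥ 28.3 W/(m·K); cost ≤ 3.6 $/kg. Survivors: aluminum alloy, alloy steel.
Normalizing units and computing the index:
  aluminum alloy: σ_y = 196.0 MPa, ρ = 2716 kg/m³
  alloy steel: σ_y = 653.6 MPa, ρ = 7820 kg/m³
  alloy steel: M = 83.6 kN·m/kg
  aluminum alloy: M = 72.2 kN·m/kg
Alloy steel has the largest M.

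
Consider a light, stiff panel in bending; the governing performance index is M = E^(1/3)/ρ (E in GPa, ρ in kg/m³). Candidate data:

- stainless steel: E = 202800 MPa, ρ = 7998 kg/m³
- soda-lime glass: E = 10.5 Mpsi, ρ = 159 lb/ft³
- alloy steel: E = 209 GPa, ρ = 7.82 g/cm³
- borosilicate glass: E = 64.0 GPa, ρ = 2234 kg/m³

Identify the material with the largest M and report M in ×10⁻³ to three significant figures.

After converting to SI:
  stainless steel: E = 202.8 GPa, ρ = 7998 kg/m³
  soda-lime glass: E = 72.39 GPa, ρ = 2547 kg/m³
  alloy steel: E = 209.0 GPa, ρ = 7820 kg/m³
  borosilicate glass: E = 64.00 GPa, ρ = 2234 kg/m³
  borosilicate glass: M = 1.79×10⁻³
  soda-lime glass: M = 1.64×10⁻³
  alloy steel: M = 0.759×10⁻³
  stainless steel: M = 0.735×10⁻³
Highest index: borosilicate glass.

borosilicate glass, M = 1.79×10⁻³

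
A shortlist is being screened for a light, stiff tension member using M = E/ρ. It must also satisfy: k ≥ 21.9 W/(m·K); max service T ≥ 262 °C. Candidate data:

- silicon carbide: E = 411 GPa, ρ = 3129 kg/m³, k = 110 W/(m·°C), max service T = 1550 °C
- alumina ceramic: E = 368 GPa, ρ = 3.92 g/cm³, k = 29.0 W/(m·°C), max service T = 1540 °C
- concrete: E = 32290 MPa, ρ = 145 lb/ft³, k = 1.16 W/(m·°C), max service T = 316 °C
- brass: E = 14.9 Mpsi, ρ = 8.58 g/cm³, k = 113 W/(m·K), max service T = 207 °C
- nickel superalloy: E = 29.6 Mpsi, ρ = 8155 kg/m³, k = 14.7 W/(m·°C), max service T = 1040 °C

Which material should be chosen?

Screen on constraints: k ≥ 21.9 W/(m·K); max service T ≥ 262 °C. Survivors: silicon carbide, alumina ceramic.
In SI units:
  silicon carbide: E = 411.0 GPa, ρ = 3129 kg/m³
  alumina ceramic: E = 368.0 GPa, ρ = 3920 kg/m³
  silicon carbide: M = 131 MN·m/kg
  alumina ceramic: M = 93.9 MN·m/kg
Silicon carbide has the largest M.

silicon carbide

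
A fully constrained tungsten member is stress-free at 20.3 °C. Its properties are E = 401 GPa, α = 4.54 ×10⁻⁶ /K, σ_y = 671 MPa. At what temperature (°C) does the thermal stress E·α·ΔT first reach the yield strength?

E·α·ΔT = 671.0 MPa ⇒ ΔT = 671.0 / (401.0×10³ × 4.54×10⁻⁶) = 368.6 K.
T = 20.3 + 368.6 = 388.9 °C.

389 °C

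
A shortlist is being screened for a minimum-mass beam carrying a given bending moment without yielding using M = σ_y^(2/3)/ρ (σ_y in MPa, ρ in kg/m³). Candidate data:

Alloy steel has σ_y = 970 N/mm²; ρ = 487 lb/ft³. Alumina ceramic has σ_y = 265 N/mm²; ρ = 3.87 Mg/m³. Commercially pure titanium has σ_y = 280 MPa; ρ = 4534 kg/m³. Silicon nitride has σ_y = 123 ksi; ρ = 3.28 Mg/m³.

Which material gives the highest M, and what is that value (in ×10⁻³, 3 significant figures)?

silicon nitride, M = 27.3×10⁻³

Normalizing units and computing the index:
  alloy steel: σ_y = 970.0 MPa, ρ = 7801 kg/m³
  alumina ceramic: σ_y = 265.0 MPa, ρ = 3870 kg/m³
  commercially pure titanium: σ_y = 280.0 MPa, ρ = 4534 kg/m³
  silicon nitride: σ_y = 848.1 MPa, ρ = 3280 kg/m³
  silicon nitride: M = 27.3×10⁻³
  alloy steel: M = 12.6×10⁻³
  alumina ceramic: M = 10.7×10⁻³
  commercially pure titanium: M = 9.44×10⁻³
The maximum is for silicon nitride.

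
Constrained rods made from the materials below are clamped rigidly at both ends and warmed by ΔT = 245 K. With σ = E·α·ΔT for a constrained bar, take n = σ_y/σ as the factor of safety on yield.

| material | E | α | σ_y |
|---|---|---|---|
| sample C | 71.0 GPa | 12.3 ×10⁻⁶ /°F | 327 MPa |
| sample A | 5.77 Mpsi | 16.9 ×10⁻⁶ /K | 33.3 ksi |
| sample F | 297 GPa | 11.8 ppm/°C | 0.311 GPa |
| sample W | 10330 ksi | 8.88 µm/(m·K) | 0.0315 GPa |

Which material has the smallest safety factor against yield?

With everything in SI (GPa, ×10⁻⁶/K, MPa):
  sample C: E = 71.00, α = 22.1, σ_y = 327.0 → σ = 385 MPa, n = 0.849
  sample A: E = 39.78, α = 16.9, σ_y = 229.6 → σ = 165 MPa, n = 1.39
  sample F: E = 297.0, α = 11.8, σ_y = 311.0 → σ = 859 MPa, n = 0.362
  sample W: E = 71.22, α = 8.88, σ_y = 31.50 → σ = 155 MPa, n = 0.203
The minimum is sample W at n = 0.203.

sample W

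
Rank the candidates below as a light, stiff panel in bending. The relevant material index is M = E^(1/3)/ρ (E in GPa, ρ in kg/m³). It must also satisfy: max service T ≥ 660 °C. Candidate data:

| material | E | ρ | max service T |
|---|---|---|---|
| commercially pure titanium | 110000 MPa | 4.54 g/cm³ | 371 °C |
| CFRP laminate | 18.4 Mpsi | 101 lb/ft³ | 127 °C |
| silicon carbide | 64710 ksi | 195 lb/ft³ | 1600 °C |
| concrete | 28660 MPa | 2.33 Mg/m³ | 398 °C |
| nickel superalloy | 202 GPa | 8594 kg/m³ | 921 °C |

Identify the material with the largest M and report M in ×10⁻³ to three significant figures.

silicon carbide, M = 2.45×10⁻³

Screen on constraints: max service T ≥ 660 °C. Survivors: silicon carbide, nickel superalloy.
Convert each candidate to consistent units, then evaluate M:
  silicon carbide: E = 446.2 GPa, ρ = 3124 kg/m³
  nickel superalloy: E = 202.0 GPa, ρ = 8594 kg/m³
  silicon carbide: M = 2.45×10⁻³
  nickel superalloy: M = 0.683×10⁻³
Silicon carbide has the largest M.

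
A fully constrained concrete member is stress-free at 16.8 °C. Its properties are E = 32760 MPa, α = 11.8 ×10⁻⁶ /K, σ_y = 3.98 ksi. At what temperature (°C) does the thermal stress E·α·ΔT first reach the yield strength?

E = 32760 MPa = 32.76 GPa.
σ_y = 3.98 ksi = 27.44 MPa.
E·α·ΔT = 27.44 MPa ⇒ ΔT = 27.44 / (32.76×10³ × 11.8×10⁻⁶) = 70.99 K.
T = 16.8 + 70.99 = 87.79 °C.

87.8 °C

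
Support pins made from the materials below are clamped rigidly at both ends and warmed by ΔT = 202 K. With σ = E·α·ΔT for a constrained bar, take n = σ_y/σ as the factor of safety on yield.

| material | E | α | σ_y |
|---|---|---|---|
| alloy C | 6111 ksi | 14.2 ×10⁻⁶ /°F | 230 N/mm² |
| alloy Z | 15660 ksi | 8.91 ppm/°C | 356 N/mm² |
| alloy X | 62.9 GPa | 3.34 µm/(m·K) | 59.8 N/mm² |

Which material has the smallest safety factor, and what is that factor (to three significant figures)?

In consistent units (E in GPa, α in ×10⁻⁶/K, σ_y in MPa):
  alloy C: E = 42.13, α = 25.6, σ_y = 230.0 → σ = 218 MPa, n = 1.06
  alloy Z: E = 108.0, α = 8.91, σ_y = 356.0 → σ = 194 MPa, n = 1.83
  alloy X: E = 62.90, α = 3.34, σ_y = 59.80 → σ = 42.4 MPa, n = 1.41
Alloy C has the lowest safety factor, n = 1.06.

alloy C, n = 1.06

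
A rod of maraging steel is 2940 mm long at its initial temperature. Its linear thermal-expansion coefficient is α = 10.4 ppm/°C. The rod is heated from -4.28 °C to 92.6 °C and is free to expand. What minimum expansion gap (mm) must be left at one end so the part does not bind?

2.96 mm

ΔT = 92.6 − (-4.28) = 96.88 K.
ΔL = α·L₀·ΔT = 10.4×10⁻⁶ × 2940 mm × 96.88 K = 2.96 mm.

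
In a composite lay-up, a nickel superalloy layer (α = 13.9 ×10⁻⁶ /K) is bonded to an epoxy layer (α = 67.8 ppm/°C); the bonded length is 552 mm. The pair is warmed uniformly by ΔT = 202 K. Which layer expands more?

epoxy

α(nickel superalloy) = 13.9×10⁻⁶/K vs α(epoxy) = 67.8×10⁻⁶/K.
Higher α expands more for the same ΔT: epoxy.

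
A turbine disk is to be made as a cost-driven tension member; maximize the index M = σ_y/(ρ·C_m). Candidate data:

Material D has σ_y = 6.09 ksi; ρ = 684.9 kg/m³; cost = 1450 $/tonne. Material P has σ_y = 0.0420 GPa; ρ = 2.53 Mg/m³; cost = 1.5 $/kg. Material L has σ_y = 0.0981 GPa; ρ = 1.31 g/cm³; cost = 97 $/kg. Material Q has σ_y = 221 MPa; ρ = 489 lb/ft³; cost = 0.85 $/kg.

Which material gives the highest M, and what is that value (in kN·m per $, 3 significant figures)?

material D, M = 42.3 kN·m per $

Putting every candidate on a common basis:
  material D: σ_y = 41.99 MPa, ρ = 684.9 kg/m³, cost = 1.450 $/kg
  material P: σ_y = 42.00 MPa, ρ = 2530 kg/m³, cost = 1.500 $/kg
  material L: σ_y = 98.10 MPa, ρ = 1310 kg/m³, cost = 97.00 $/kg
  material Q: σ_y = 221.0 MPa, ρ = 7833 kg/m³, cost = 0.8500 $/kg
  material D: M = 42.3 kN·m per $
  material Q: M = 33.2 kN·m per $
  material P: M = 11.1 kN·m per $
  material L: M = 0.772 kN·m per $
Material D ranks first.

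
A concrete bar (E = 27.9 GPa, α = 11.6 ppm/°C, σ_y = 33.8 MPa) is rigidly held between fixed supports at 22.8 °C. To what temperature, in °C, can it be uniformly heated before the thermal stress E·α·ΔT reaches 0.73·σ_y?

99.0 °C

E·α·ΔT = 24.67 MPa ⇒ ΔT = 24.67 / (27.90×10³ × 11.6×10⁻⁶) = 76.24 K.
T = 22.8 + 76.24 = 99.04 °C.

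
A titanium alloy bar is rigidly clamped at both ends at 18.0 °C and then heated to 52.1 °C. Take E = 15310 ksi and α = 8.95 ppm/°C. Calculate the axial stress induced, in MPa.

E = 15310 ksi = 105.6 GPa.
ΔT = 34.10 K. Constrained thermal stress σ = E·α·ΔT = 105.6×10³ MPa × 8.95×10⁻⁶ × 34.10 = 32.2 MPa (compressive).

32.2 MPa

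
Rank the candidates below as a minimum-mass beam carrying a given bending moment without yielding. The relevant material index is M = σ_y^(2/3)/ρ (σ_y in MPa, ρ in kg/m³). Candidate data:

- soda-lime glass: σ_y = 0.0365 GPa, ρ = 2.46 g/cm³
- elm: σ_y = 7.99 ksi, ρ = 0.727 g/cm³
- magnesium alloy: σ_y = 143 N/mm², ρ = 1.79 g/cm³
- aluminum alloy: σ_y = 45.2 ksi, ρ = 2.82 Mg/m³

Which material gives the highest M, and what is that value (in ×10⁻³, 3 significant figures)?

elm, M = 19.9×10⁻³

Putting every candidate on a common basis:
  soda-lime glass: σ_y = 36.50 MPa, ρ = 2460 kg/m³
  elm: σ_y = 55.09 MPa, ρ = 727.0 kg/m³
  magnesium alloy: σ_y = 143.0 MPa, ρ = 1790 kg/m³
  aluminum alloy: σ_y = 311.6 MPa, ρ = 2820 kg/m³
  elm: M = 19.9×10⁻³
  aluminum alloy: M = 16.3×10⁻³
  magnesium alloy: M = 15.3×10⁻³
  soda-lime glass: M = 4.47×10⁻³
Elm ranks first.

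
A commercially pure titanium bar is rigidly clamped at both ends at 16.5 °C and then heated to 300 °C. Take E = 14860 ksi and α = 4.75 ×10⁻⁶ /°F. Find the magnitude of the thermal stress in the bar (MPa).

E = 14860 ksi = 102.5 GPa.
α = 4.75×10⁻⁶/°F × 9/5 = 8.55×10⁻⁶/K.
ΔT = 283.5 K. Constrained thermal stress σ = E·α·ΔT = 102.5×10³ MPa × 8.55×10⁻⁶ × 283.5 = 248 MPa (compressive).

248 MPa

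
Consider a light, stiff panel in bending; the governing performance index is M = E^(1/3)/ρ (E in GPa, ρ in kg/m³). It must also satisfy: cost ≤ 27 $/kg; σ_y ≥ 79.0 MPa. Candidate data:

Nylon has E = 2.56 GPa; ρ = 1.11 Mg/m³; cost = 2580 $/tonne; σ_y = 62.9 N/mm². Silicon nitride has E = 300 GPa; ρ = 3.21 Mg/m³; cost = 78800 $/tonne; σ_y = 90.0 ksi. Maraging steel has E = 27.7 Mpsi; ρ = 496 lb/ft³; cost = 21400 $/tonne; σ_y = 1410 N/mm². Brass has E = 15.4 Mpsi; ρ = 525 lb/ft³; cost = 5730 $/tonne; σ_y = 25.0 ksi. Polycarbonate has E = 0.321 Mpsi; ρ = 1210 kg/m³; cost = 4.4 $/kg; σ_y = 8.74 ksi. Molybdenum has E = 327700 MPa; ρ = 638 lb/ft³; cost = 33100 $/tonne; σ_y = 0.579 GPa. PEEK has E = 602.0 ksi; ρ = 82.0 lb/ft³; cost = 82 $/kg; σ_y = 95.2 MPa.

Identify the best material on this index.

Screen on constraints: cost ≤ 27 $/kg; σ_y ≥ 79.0 MPa. Survivors: maraging steel, brass.
Convert each candidate to consistent units, then evaluate M:
  maraging steel: E = 191.0 GPa, ρ = 7945 kg/m³
  brass: E = 106.2 GPa, ρ = 8410 kg/m³
  maraging steel: M = 0.725×10⁻³
  brass: M = 0.563×10⁻³
Maraging steel ranks first.

maraging steel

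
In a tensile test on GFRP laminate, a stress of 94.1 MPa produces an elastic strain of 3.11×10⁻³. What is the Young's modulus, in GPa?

30.3 GPa

E = σ/ε = 94.1 MPa / 3.11×10⁻³ = 30260 MPa = 30.3 GPa.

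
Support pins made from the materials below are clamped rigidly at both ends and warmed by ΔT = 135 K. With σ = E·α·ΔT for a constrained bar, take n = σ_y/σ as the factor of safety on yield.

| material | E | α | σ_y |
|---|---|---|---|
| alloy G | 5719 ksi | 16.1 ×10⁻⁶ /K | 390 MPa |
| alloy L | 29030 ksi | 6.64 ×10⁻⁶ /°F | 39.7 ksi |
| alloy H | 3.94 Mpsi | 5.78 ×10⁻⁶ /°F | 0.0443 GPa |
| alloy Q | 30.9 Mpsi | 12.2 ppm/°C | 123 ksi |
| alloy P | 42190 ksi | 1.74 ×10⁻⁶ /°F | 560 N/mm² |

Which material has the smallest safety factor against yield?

alloy L

In consistent units (E in GPa, α in ×10⁻⁶/K, σ_y in MPa):
  alloy G: E = 39.43, α = 16.1, σ_y = 390.0 → σ = 85.7 MPa, n = 4.55
  alloy L: E = 200.2, α = 12.0, σ_y = 273.7 → σ = 323 MPa, n = 0.848
  alloy H: E = 27.17, α = 10.4, σ_y = 44.30 → σ = 38.2 MPa, n = 1.16
  alloy Q: E = 213.0, α = 12.2, σ_y = 848.1 → σ = 351 MPa, n = 2.42
  alloy P: E = 290.9, α = 3.13, σ_y = 560.0 → σ = 123 MPa, n = 4.55
The minimum is alloy L at n = 0.848.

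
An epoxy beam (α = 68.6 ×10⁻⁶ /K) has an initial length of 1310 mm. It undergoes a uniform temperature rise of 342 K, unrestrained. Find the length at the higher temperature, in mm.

ΔL = α·L₀·ΔT = 68.6×10⁻⁶ × 1310 mm × 342.0 K = 30.7 mm.
L = L₀ + ΔL = 1310 + 30.7 = 1340.7 mm.

1340.7 mm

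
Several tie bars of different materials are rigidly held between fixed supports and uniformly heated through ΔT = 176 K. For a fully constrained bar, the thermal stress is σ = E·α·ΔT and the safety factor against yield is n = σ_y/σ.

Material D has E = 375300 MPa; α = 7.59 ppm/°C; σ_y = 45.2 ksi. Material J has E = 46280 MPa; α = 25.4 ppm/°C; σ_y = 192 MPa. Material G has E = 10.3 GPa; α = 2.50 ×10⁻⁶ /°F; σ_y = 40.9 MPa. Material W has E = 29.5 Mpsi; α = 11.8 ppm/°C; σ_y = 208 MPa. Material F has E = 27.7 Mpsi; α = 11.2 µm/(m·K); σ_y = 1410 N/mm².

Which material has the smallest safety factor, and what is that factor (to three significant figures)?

material W, n = 0.492

In consistent units (E in GPa, α in ×10⁻⁶/K, σ_y in MPa):
  material D: E = 375.3, α = 7.59, σ_y = 311.6 → σ = 501 MPa, n = 0.622
  material J: E = 46.28, α = 25.4, σ_y = 192.0 → σ = 207 MPa, n = 0.928
  material G: E = 10.30, α = 4.50, σ_y = 40.90 → σ = 8.16 MPa, n = 5.01
  material W: E = 203.4, α = 11.8, σ_y = 208.0 → σ = 422 MPa, n = 0.492
  material F: E = 191.0, α = 11.2, σ_y = 1410 → σ = 376 MPa, n = 3.75
Material W has the lowest safety factor, n = 0.492.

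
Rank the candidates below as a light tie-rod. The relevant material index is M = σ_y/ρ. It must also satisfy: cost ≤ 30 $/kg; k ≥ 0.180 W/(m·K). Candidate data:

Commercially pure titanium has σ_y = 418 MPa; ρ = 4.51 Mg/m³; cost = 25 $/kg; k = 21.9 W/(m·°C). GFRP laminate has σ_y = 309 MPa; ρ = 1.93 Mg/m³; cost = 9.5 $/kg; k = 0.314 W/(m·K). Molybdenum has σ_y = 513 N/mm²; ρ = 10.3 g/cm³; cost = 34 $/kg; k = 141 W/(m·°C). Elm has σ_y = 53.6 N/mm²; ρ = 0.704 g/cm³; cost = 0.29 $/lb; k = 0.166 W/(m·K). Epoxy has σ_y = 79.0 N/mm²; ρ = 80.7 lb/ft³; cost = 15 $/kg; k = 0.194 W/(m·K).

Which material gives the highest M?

GFRP laminate

Screen on constraints: cost ≤ 30 $/kg; k ≥ 0.180 W/(m·K). Survivors: commercially pure titanium, GFRP laminate, epoxy.
Normalizing units and computing the index:
  commercially pure titanium: σ_y = 418.0 MPa, ρ = 4510 kg/m³
  GFRP laminate: σ_y = 309.0 MPa, ρ = 1930 kg/m³
  epoxy: σ_y = 79.00 MPa, ρ = 1293 kg/m³
  GFRP laminate: M = 160 kN·m/kg
  commercially pure titanium: M = 92.7 kN·m/kg
  epoxy: M = 61.1 kN·m/kg
GFRP laminate ranks first.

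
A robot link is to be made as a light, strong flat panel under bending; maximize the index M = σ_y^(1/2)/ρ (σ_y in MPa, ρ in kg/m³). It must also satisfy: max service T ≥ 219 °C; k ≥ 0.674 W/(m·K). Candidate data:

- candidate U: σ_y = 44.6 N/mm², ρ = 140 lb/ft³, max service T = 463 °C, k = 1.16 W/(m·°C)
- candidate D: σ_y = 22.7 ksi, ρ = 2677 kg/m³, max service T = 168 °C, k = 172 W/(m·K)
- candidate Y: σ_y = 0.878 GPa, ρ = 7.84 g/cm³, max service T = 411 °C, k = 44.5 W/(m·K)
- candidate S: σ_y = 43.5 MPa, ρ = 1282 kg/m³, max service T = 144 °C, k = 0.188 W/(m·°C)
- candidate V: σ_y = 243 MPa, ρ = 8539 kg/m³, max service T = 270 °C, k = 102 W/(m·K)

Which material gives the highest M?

Screen on constraints: max service T ≥ 219 °C; k ≥ 0.674 W/(m·K). Survivors: candidate U, candidate Y, candidate V.
After converting to SI:
  candidate U: σ_y = 44.60 MPa, ρ = 2243 kg/m³
  candidate Y: σ_y = 878.0 MPa, ρ = 7840 kg/m³
  candidate V: σ_y = 243.0 MPa, ρ = 8539 kg/m³
  candidate Y: M = 3.78×10⁻³
  candidate U: M = 2.98×10⁻³
  candidate V: M = 1.83×10⁻³
Highest index: candidate Y.

candidate Y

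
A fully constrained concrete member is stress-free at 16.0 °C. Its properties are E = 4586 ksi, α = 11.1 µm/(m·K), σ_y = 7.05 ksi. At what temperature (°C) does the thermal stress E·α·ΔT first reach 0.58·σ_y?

96.3 °C

E = 4586 ksi = 31.62 GPa.
σ_y = 7.05 ksi = 48.61 MPa.
E·α·ΔT = 28.19 MPa ⇒ ΔT = 28.19 / (31.62×10³ × 11.1×10⁻⁶) = 80.33 K.
T = 16.0 + 80.33 = 96.33 °C.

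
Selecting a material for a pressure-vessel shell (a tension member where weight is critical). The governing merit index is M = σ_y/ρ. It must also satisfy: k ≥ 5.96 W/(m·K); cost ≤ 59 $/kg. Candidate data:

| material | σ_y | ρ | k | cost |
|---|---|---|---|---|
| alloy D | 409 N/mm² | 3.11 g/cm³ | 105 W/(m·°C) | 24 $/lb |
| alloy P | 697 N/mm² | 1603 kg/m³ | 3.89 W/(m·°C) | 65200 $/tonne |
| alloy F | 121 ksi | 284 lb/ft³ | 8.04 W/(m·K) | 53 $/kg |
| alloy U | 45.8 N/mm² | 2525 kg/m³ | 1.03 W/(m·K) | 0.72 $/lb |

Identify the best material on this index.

alloy F

Screen on constraints: k ≥ 5.96 W/(m·K); cost ≤ 59 $/kg. Survivors: alloy D, alloy F.
In SI units:
  alloy D: σ_y = 409.0 MPa, ρ = 3110 kg/m³
  alloy F: σ_y = 834.3 MPa, ρ = 4549 kg/m³
  alloy F: M = 183 kN·m/kg
  alloy D: M = 132 kN·m/kg
Highest index: alloy F.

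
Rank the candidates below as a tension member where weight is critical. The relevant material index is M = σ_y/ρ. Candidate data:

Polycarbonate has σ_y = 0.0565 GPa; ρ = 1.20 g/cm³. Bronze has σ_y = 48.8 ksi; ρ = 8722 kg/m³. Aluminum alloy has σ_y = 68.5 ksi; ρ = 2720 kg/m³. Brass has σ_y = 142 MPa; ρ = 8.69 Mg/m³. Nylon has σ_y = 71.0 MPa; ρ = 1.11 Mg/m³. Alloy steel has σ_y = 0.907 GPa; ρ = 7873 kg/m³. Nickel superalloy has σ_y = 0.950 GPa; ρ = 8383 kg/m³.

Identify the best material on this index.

Normalizing units and computing the index:
  polycarbonate: σ_y = 56.50 MPa, ρ = 1200 kg/m³
  bronze: σ_y = 336.5 MPa, ρ = 8722 kg/m³
  aluminum alloy: σ_y = 472.3 MPa, ρ = 2720 kg/m³
  brass: σ_y = 142.0 MPa, ρ = 8690 kg/m³
  nylon: σ_y = 71.00 MPa, ρ = 1110 kg/m³
  alloy steel: σ_y = 907.0 MPa, ρ = 7873 kg/m³
  nickel superalloy: σ_y = 950.0 MPa, ρ = 8383 kg/m³
  aluminum alloy: M = 174 kN·m/kg
  alloy steel: M = 115 kN·m/kg
  nickel superalloy: M = 113 kN·m/kg
  nylon: M = 64.0 kN·m/kg
  polycarbonate: M = 47.1 kN·m/kg
  bronze: M = 38.6 kN·m/kg
  brass: M = 16.3 kN·m/kg
Aluminum alloy has the largest M.

aluminum alloy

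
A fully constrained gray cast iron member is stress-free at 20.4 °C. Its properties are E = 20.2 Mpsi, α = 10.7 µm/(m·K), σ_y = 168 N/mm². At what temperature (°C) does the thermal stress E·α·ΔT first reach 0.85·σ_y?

116 °C

E = 20.2 Mpsi = 139.3 GPa.
σ_y = 168 N/mm² = 168.0 MPa.
E·α·ΔT = 142.8 MPa ⇒ ΔT = 142.8 / (139.3×10³ × 10.7×10⁻⁶) = 95.82 K.
T = 20.4 + 95.82 = 116.2 °C.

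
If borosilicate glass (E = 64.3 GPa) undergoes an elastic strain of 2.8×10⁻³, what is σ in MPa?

180 MPa

σ = E·ε = 64300 MPa × 2.8×10⁻³ = 180 MPa.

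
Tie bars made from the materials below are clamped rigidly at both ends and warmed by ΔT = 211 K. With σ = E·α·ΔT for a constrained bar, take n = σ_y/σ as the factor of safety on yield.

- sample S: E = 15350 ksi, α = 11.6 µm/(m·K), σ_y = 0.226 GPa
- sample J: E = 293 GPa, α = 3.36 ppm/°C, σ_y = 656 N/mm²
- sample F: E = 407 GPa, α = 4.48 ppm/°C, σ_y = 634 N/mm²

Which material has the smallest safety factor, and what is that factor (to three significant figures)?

Per material, after unit conversion:
  sample S: E = 105.8, α = 11.6, σ_y = 226.0 → σ = 259 MPa, n = 0.872
  sample J: E = 293.0, α = 3.36, σ_y = 656.0 → σ = 208 MPa, n = 3.16
  sample F: E = 407.0, α = 4.48, σ_y = 634.0 → σ = 385 MPa, n = 1.65
Sample S has the lowest safety factor, n = 0.872.

sample S, n = 0.872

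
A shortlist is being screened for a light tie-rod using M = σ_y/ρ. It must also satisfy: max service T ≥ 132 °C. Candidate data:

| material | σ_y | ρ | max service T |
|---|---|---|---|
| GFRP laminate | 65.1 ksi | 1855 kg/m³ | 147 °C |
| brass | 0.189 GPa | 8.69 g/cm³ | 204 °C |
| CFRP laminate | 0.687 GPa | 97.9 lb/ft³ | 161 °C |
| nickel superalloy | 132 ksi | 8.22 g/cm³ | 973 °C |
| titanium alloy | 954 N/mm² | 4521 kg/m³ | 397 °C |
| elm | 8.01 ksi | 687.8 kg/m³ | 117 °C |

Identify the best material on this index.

Screen on constraints: max service T ≥ 132 °C. Survivors: GFRP laminate, brass, CFRP laminate, nickel superalloy, titanium alloy.
Putting every candidate on a common basis:
  GFRP laminate: σ_y = 448.8 MPa, ρ = 1855 kg/m³
  brass: σ_y = 189.0 MPa, ρ = 8690 kg/m³
  CFRP laminate: σ_y = 687.0 MPa, ρ = 1568 kg/m³
  nickel superalloy: σ_y = 910.1 MPa, ρ = 8220 kg/m³
  titanium alloy: σ_y = 954.0 MPa, ρ = 4521 kg/m³
  CFRP laminate: M = 438 kN·m/kg
  GFRP laminate: M = 242 kN·m/kg
  titanium alloy: M = 211 kN·m/kg
  nickel superalloy: M = 111 kN·m/kg
  brass: M = 21.7 kN·m/kg
CFRP laminate ranks first.

CFRP laminate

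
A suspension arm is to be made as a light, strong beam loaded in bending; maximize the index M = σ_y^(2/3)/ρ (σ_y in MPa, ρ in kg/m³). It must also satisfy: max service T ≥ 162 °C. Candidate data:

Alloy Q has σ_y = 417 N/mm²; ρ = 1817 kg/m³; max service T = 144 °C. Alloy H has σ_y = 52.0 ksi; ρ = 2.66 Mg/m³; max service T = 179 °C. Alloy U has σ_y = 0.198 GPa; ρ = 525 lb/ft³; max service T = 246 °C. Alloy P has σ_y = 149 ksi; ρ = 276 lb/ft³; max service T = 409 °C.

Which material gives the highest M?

Screen on constraints: max service T ≥ 162 °C. Survivors: alloy H, alloy U, alloy P.
Putting every candidate on a common basis:
  alloy H: σ_y = 358.5 MPa, ρ = 2660 kg/m³
  alloy U: σ_y = 198.0 MPa, ρ = 8410 kg/m³
  alloy P: σ_y = 1027 MPa, ρ = 4421 kg/m³
  alloy P: M = 23.0×10⁻³
  alloy H: M = 19.0×10⁻³
  alloy U: M = 4.04×10⁻³
The maximum is for alloy P.

alloy P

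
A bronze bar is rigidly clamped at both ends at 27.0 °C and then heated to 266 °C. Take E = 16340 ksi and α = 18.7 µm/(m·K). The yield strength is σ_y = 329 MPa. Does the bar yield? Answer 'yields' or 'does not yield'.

yields

E = 16340 ksi = 112.7 GPa.
ΔT = 239.0 K. Constrained thermal stress σ = E·α·ΔT = 112.7×10³ MPa × 18.7×10⁻⁶ × 239.0 = 504 MPa (compressive).
Compare to σ_y = 329 MPa: σ ≥ σ_y, so it yields.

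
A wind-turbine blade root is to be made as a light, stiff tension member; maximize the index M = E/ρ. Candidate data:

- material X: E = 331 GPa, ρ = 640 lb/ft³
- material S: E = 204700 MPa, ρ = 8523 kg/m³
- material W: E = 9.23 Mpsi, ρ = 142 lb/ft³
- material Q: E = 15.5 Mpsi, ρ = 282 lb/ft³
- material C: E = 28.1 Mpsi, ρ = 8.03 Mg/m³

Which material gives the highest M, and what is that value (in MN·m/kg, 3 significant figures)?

material X, M = 32.3 MN·m/kg

Normalizing units and computing the index:
  material X: E = 331.0 GPa, ρ = 10250 kg/m³
  material S: E = 204.7 GPa, ρ = 8523 kg/m³
  material W: E = 63.64 GPa, ρ = 2275 kg/m³
  material Q: E = 106.9 GPa, ρ = 4517 kg/m³
  material C: E = 193.7 GPa, ρ = 8030 kg/m³
  material X: M = 32.3 MN·m/kg
  material W: M = 28.0 MN·m/kg
  material C: M = 24.1 MN·m/kg
  material S: M = 24.0 MN·m/kg
  material Q: M = 23.7 MN·m/kg
Material X has the largest M.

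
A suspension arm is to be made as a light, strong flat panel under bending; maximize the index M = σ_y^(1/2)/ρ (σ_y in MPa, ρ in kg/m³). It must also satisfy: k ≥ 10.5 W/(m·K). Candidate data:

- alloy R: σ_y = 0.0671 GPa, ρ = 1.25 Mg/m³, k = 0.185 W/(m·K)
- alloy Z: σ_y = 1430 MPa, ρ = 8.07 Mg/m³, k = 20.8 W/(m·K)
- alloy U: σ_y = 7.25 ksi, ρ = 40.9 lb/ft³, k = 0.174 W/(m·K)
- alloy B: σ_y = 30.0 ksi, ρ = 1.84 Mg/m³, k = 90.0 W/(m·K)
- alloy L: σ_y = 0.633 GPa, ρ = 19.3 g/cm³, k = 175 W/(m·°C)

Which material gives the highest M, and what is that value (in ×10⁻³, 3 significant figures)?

alloy B, M = 7.82×10⁻³

Screen on constraints: k ≥ 10.5 W/(m·K). Survivors: alloy Z, alloy B, alloy L.
After converting to SI:
  alloy Z: σ_y = 1430 MPa, ρ = 8070 kg/m³
  alloy B: σ_y = 206.8 MPa, ρ = 1840 kg/m³
  alloy L: σ_y = 633.0 MPa, ρ = 19300 kg/m³
  alloy B: M = 7.82×10⁻³
  alloy Z: M = 4.69×10⁻³
  alloy L: M = 1.30×10⁻³
Highest index: alloy B.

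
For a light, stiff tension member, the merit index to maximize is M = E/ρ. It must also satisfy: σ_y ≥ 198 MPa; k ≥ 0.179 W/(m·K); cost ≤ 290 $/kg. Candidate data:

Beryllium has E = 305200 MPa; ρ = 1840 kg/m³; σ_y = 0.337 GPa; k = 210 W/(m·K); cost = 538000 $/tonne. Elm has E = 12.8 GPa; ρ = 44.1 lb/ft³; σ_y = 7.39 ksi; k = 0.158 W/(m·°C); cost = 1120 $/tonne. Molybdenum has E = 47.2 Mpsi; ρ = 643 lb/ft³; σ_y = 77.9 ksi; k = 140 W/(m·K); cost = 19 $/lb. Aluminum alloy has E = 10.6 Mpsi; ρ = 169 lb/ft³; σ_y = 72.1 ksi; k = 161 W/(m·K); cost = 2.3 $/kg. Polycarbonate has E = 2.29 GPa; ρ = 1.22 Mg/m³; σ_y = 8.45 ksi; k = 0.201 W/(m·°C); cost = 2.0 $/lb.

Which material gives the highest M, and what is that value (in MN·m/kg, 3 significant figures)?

molybdenum, M = 31.6 MN·m/kg

Screen on constraints: σ_y ≥ 198 MPa; k ≥ 0.179 W/(m·K); cost ≤ 290 $/kg. Survivors: molybdenum, aluminum alloy.
Normalizing units and computing the index:
  molybdenum: E = 325.4 GPa, ρ = 10300 kg/m³
  aluminum alloy: E = 73.08 GPa, ρ = 2707 kg/m³
  molybdenum: M = 31.6 MN·m/kg
  aluminum alloy: M = 27.0 MN·m/kg
Molybdenum ranks first.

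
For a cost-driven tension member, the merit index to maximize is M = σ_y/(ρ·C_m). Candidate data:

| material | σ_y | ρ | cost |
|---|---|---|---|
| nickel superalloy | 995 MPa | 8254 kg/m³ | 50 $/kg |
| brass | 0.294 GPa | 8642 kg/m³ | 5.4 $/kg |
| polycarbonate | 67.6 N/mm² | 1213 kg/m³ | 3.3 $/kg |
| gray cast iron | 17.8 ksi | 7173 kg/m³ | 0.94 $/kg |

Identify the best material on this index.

gray cast iron

Normalizing units and computing the index:
  nickel superalloy: σ_y = 995.0 MPa, ρ = 8254 kg/m³, cost = 50.00 $/kg
  brass: σ_y = 294.0 MPa, ρ = 8642 kg/m³, cost = 5.400 $/kg
  polycarbonate: σ_y = 67.60 MPa, ρ = 1213 kg/m³, cost = 3.300 $/kg
  gray cast iron: σ_y = 122.7 MPa, ρ = 7173 kg/m³, cost = 0.9400 $/kg
  gray cast iron: M = 18.2 kN·m per $
  polycarbonate: M = 16.9 kN·m per $
  brass: M = 6.30 kN·m per $
  nickel superalloy: M = 2.41 kN·m per $
Gray cast iron ranks first.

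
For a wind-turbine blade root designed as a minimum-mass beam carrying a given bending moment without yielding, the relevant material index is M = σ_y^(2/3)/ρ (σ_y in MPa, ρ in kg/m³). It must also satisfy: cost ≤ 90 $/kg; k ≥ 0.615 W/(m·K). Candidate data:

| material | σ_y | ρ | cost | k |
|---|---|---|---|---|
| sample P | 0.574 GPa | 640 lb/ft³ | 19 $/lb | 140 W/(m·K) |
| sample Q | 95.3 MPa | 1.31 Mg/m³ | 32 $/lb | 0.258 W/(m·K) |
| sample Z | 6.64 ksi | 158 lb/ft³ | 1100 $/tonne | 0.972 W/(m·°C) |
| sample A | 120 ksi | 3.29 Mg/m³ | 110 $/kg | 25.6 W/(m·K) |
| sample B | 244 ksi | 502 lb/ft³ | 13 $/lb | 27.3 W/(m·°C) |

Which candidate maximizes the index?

Screen on constraints: cost ≤ 90 $/kg; k ≥ 0.615 W/(m·K). Survivors: sample P, sample Z, sample B.
In SI units:
  sample P: σ_y = 574.0 MPa, ρ = 10250 kg/m³
  sample Z: σ_y = 45.78 MPa, ρ = 2531 kg/m³
  sample B: σ_y = 1682 MPa, ρ = 8041 kg/m³
  sample B: M = 17.6×10⁻³
  sample P: M = 6.74×10⁻³
  sample Z: M = 5.06×10⁻³
Highest index: sample B.

sample B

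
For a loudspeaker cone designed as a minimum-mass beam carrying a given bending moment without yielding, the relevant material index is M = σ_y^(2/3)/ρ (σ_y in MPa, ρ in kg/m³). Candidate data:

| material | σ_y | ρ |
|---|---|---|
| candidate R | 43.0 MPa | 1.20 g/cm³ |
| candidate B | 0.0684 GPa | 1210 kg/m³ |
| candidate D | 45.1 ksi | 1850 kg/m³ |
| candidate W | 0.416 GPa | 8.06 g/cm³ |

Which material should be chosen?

Normalizing units and computing the index:
  candidate R: σ_y = 43.00 MPa, ρ = 1200 kg/m³
  candidate B: σ_y = 68.40 MPa, ρ = 1210 kg/m³
  candidate D: σ_y = 311.0 MPa, ρ = 1850 kg/m³
  candidate W: σ_y = 416.0 MPa, ρ = 8060 kg/m³
  candidate D: M = 24.8×10⁻³
  candidate B: M = 13.8×10⁻³
  candidate R: M = 10.2×10⁻³
  candidate W: M = 6.91×10⁻³
Highest index: candidate D.

candidate D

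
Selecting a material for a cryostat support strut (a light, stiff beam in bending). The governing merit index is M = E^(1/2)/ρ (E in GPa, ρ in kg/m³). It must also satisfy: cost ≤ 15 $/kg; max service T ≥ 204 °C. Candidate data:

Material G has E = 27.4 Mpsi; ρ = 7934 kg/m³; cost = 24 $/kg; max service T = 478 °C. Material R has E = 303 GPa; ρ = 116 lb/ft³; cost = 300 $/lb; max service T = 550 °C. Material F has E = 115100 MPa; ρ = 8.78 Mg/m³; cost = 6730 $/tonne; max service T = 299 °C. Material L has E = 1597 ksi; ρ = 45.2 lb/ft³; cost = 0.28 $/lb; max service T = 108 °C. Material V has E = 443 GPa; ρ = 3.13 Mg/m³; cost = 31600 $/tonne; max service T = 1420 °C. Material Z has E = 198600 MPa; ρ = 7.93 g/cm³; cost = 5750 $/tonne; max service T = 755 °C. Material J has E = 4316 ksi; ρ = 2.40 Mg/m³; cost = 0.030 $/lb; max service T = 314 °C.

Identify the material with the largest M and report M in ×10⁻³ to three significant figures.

Screen on constraints: cost ≤ 15 $/kg; max service T ≥ 204 °C. Survivors: material F, material Z, material J.
Convert each candidate to consistent units, then evaluate M:
  material F: E = 115.1 GPa, ρ = 8780 kg/m³
  material Z: E = 198.6 GPa, ρ = 7930 kg/m³
  material J: E = 29.76 GPa, ρ = 2400 kg/m³
  material J: M = 2.27×10⁻³
  material Z: M = 1.78×10⁻³
  material F: M = 1.22×10⁻³
Material J has the largest M.

material J, M = 2.27×10⁻³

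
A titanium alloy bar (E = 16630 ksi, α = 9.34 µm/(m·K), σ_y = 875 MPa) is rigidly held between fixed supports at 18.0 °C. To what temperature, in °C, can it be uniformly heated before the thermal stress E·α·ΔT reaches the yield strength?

835 °C

E = 16630 ksi = 114.7 GPa.
E·α·ΔT = 875.0 MPa ⇒ ΔT = 875.0 / (114.7×10³ × 9.34×10⁻⁶) = 817.1 K.
T = 18.0 + 817.1 = 835.1 °C.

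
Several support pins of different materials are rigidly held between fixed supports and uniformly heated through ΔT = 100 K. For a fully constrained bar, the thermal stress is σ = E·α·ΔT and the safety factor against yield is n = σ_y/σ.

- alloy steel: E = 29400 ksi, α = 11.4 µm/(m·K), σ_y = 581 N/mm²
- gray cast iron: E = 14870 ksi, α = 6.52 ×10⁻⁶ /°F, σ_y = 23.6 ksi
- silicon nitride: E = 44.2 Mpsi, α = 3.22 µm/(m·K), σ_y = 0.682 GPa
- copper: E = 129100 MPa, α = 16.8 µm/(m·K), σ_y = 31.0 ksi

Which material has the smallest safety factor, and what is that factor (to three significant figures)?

copper, n = 0.985

With everything in SI (GPa, ×10⁻⁶/K, MPa):
  alloy steel: E = 202.7, α = 11.4, σ_y = 581.0 → σ = 231 MPa, n = 2.51
  gray cast iron: E = 102.5, α = 11.7, σ_y = 162.7 → σ = 120 MPa, n = 1.35
  silicon nitride: E = 304.7, α = 3.22, σ_y = 682.0 → σ = 98.1 MPa, n = 6.95
  copper: E = 129.1, α = 16.8, σ_y = 213.7 → σ = 217 MPa, n = 0.985
The minimum is copper at n = 0.985.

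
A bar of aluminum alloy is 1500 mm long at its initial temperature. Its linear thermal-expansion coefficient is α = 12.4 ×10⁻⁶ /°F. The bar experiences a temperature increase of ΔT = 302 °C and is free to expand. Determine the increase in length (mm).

10.1 mm

Convert α: 12.4×10⁻⁶/°F × (9/5) = 22.3×10⁻⁶/K.
ΔL = α·L₀·ΔT = 22.3×10⁻⁶ × 1500 mm × 302.0 K = 10.1 mm.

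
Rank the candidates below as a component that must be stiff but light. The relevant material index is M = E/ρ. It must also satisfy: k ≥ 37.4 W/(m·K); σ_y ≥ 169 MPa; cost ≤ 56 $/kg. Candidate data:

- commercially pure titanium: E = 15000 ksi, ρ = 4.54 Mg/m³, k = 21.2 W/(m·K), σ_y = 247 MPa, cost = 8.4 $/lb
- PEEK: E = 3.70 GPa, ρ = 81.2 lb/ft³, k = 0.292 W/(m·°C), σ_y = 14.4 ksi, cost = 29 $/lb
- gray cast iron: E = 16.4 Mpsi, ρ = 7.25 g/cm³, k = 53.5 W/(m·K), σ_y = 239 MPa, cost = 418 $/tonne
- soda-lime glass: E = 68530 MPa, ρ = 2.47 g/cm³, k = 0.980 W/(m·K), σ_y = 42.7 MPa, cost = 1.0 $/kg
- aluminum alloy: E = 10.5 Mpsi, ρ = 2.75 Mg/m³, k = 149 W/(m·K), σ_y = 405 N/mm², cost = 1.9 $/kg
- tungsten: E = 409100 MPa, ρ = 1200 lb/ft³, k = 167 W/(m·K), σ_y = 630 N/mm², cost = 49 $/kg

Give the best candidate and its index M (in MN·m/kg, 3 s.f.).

aluminum alloy, M = 26.3 MN·m/kg

Screen on constraints: k ≥ 37.4 W/(m·K); σ_y ≥ 169 MPa; cost ≤ 56 $/kg. Survivors: gray cast iron, aluminum alloy, tungsten.
After converting to SI:
  gray cast iron: E = 113.1 GPa, ρ = 7250 kg/m³
  aluminum alloy: E = 72.39 GPa, ρ = 2750 kg/m³
  tungsten: E = 409.1 GPa, ρ = 19220 kg/m³
  aluminum alloy: M = 26.3 MN·m/kg
  tungsten: M = 21.3 MN·m/kg
  gray cast iron: M = 15.6 MN·m/kg
The maximum is for aluminum alloy.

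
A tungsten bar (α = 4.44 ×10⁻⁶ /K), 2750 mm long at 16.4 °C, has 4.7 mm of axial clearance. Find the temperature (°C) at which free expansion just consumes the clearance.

α·L₀·ΔT = 4.7 mm ⇒ ΔT = 4.7 / (4.44×10⁻⁶ × 2750.0) = 384.9 K.
T = 16.4 + 384.9 = 401.3 °C.

401 °C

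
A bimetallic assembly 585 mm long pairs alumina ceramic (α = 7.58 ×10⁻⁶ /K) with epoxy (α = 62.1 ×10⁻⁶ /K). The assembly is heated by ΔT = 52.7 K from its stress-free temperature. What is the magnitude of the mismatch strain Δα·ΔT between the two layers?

2.87×10⁻³

Δα = |7.58 − 62.1|×10⁻⁶/K = 54.5×10⁻⁶/K.
Mismatch strain = Δα·ΔT = 54.5×10⁻⁶ × 52.7 = 2.87×10⁻³.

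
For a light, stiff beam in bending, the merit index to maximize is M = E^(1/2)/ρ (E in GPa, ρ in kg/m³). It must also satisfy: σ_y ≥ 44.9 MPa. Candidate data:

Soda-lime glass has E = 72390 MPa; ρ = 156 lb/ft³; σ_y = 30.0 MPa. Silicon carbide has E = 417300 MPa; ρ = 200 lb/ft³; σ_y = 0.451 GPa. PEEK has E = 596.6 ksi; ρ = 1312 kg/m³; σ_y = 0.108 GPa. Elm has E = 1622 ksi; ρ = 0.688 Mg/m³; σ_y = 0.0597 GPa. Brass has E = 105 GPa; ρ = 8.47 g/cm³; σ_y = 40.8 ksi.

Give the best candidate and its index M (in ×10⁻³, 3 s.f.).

Screen on constraints: σ_y ≥ 44.9 MPa. Survivors: silicon carbide, PEEK, elm, brass.
Convert each candidate to consistent units, then evaluate M:
  silicon carbide: E = 417.3 GPa, ρ = 3204 kg/m³
  PEEK: E = 4.113 GPa, ρ = 1312 kg/m³
  elm: E = 11.18 GPa, ρ = 688.0 kg/m³
  brass: E = 105.0 GPa, ρ = 8470 kg/m³
  silicon carbide: M = 6.38×10⁻³
  elm: M = 4.86×10⁻³
  PEEK: M = 1.55×10⁻³
  brass: M = 1.21×10⁻³
Silicon carbide ranks first.

silicon carbide, M = 6.38×10⁻³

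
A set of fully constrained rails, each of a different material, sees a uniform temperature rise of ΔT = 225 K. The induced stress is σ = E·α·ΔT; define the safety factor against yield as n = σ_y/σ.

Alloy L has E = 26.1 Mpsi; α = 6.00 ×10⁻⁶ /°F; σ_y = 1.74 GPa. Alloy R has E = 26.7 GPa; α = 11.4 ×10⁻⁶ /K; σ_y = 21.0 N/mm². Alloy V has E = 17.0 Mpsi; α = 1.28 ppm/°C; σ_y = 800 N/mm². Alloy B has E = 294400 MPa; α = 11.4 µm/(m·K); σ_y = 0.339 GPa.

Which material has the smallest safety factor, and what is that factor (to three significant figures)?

alloy R, n = 0.307

Per material, after unit conversion:
  alloy L: E = 180.0, α = 10.8, σ_y = 1740 → σ = 437 MPa, n = 3.98
  alloy R: E = 26.70, α = 11.4, σ_y = 21.00 → σ = 68.5 MPa, n = 0.307
  alloy V: E = 117.2, α = 1.28, σ_y = 800.0 → σ = 33.8 MPa, n = 23.7
  alloy B: E = 294.4, α = 11.4, σ_y = 339.0 → σ = 755 MPa, n = 0.449
Alloy R has the lowest safety factor, n = 0.307.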